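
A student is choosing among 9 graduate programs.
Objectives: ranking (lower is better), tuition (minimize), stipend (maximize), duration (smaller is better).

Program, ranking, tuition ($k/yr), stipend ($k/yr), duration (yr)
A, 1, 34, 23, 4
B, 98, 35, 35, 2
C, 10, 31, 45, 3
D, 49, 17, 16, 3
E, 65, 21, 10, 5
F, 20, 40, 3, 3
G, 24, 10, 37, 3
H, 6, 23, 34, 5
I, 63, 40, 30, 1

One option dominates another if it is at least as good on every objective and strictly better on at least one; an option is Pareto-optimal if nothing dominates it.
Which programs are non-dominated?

A: not dominated (best ranking).
B: not dominated.
C: not dominated (best stipend).
D: dominated by G (ranking 24≤49, tuition 10≤17, stipend 37≥16, duration 3≤3).
E: dominated by D (ranking 49≤65, tuition 17≤21, stipend 16≥10, duration 3≤5).
F: dominated by C (ranking 10≤20, tuition 31≤40, stipend 45≥3, duration 3≤3).
G: not dominated (best tuition).
H: not dominated.
I: not dominated (best duration).

A, B, C, G, H, I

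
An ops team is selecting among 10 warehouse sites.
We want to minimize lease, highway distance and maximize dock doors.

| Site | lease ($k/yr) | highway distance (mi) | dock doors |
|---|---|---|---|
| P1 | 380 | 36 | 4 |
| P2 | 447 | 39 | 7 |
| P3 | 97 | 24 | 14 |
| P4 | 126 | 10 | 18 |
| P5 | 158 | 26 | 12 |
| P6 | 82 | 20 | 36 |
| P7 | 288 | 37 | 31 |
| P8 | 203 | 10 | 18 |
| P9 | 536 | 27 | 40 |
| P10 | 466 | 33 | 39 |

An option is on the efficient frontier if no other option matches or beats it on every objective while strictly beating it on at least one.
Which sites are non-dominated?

P1: dominated by P3 (lease 97≤380, highway distance 24≤36, dock doors 14≥4).
P2: dominated by P3 (lease 97≤447, highway distance 24≤39, dock doors 14≥7).
P3: dominated by P6 (lease 82≤97, highway distance 20≤24, dock doors 36≥14).
P4: not dominated.
P5: dominated by P3 (lease 97≤158, highway distance 24≤26, dock doors 14≥12).
P6: not dominated (best lease).
P7: dominated by P6 (lease 82≤288, highway distance 20≤37, dock doors 36≥31).
P8: dominated by P4 (lease 126≤203, highway distance 10≤10, dock doors 18≥18).
P9: not dominated (best dock doors).
P10: not dominated.

P4, P6, P9, P10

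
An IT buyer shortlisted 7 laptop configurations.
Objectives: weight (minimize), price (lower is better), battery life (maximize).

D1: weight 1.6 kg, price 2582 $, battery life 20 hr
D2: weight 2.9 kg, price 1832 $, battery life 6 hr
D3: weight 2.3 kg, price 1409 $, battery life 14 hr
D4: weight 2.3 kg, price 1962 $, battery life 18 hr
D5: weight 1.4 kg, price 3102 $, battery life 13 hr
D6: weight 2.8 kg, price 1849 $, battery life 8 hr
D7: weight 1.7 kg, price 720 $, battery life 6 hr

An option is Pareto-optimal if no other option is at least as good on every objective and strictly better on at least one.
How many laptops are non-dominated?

5

D1: not dominated (best battery life).
D2: dominated by D3 (weight 2.3≤2.9, price 1409≤1832, battery life 14≥6).
D3: not dominated.
D4: not dominated.
D5: not dominated (best weight).
D6: dominated by D3 (weight 2.3≤2.8, price 1409≤1849, battery life 14≥8).
D7: not dominated (best price).
Pareto-optimal: D1, D3, D4, D5, D7 → 5.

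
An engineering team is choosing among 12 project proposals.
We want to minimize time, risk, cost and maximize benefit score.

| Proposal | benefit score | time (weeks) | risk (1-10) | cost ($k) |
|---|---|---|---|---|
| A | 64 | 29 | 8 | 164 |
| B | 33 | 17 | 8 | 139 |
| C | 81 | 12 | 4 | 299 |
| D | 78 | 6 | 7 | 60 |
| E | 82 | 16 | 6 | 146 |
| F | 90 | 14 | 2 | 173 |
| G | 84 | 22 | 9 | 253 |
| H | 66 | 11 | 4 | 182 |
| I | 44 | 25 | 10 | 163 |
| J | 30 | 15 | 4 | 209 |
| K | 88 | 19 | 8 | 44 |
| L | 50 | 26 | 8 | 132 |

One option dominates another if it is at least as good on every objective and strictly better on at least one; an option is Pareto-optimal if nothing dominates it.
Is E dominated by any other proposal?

A: worse on benefit score (64 vs 82).
B: worse on benefit score (33 vs 82).
C: worse on benefit score (81 vs 82).
D: worse on benefit score (78 vs 82).
F: worse on cost (173 vs 146).
G: worse on time (22 vs 16).
H: worse on benefit score (66 vs 82).
I: worse on benefit score (44 vs 82).
J: worse on benefit score (30 vs 82).
K: worse on time (19 vs 16).
L: worse on benefit score (50 vs 82).
No option is at least as good as E on every objective and strictly better on one.

No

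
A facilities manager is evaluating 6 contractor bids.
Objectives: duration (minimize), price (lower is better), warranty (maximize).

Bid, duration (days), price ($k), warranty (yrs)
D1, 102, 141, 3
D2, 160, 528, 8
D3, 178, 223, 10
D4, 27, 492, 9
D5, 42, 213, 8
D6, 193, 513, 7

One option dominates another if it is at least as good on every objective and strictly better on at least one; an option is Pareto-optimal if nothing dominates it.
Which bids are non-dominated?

D1, D3, D4, D5

D1: not dominated (best price).
D2: dominated by D4 (duration 27≤160, price 492≤528, warranty 9≥8).
D3: not dominated (best warranty).
D4: not dominated (best duration).
D5: not dominated.
D6: dominated by D3 (duration 178≤193, price 223≤513, warranty 10≥7).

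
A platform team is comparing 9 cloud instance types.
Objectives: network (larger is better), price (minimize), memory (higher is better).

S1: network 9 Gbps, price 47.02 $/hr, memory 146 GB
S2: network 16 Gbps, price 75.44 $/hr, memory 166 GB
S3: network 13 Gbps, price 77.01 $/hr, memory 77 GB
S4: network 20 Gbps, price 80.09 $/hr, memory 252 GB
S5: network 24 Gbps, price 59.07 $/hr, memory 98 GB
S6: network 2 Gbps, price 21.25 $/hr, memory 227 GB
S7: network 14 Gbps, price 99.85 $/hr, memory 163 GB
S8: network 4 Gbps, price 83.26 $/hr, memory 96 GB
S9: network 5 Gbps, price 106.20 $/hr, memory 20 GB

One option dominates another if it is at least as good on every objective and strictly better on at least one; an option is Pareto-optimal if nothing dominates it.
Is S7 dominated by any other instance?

S2 vs S7: network 16≥14, price 75.44≤99.85, memory 166≥163 — S2 is at least as good on every objective and strictly better on at least one, so S2 dominates S7.

Yes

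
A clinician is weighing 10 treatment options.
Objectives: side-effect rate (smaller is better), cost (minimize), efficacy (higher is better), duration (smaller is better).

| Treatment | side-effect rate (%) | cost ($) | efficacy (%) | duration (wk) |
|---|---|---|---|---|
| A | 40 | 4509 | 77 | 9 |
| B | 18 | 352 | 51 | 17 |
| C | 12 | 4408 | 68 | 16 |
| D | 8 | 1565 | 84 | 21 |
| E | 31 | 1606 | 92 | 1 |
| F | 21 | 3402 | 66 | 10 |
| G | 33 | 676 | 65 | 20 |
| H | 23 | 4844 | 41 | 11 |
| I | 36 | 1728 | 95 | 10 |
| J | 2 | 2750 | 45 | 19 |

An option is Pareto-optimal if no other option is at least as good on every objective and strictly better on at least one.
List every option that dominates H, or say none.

F

F: side-effect rate 21≤23, cost 3402≤4844, efficacy 66≥41, duration 10≤11 — dominates H.
Others (A, B, C, D, E, G, I, J) are each worse than H on at least one objective.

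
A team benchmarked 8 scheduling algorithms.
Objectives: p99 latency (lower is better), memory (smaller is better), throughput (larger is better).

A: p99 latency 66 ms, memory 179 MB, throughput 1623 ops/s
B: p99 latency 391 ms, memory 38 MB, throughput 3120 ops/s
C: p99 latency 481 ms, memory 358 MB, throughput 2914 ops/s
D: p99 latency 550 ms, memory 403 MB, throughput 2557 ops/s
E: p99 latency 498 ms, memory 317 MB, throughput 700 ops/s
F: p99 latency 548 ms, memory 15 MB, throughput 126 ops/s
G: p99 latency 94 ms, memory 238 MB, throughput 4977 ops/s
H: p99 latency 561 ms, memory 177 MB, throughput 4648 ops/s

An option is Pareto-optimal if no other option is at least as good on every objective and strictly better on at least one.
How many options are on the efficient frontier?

5

A: not dominated (best p99 latency).
B: not dominated.
C: dominated by B (p99 latency 391≤481, memory 38≤358, throughput 3120≥2914).
D: dominated by B (p99 latency 391≤550, memory 38≤403, throughput 3120≥2557).
E: dominated by A (p99 latency 66≤498, memory 179≤317, throughput 1623≥700).
F: not dominated (best memory).
G: not dominated (best throughput).
H: not dominated.
Pareto-optimal: A, B, F, G, H → 5.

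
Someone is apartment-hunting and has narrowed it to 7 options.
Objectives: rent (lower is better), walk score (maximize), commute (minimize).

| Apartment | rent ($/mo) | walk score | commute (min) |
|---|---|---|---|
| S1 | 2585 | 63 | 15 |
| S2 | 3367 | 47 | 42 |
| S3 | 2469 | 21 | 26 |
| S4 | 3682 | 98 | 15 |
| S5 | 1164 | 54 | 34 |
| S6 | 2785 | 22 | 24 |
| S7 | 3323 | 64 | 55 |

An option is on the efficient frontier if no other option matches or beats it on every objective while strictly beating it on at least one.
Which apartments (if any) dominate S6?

S1

S1: rent 2585≤2785, walk score 63≥22, commute 15≤24 — dominates S6.
Others (S2, S3, S4, S5, S7) are each worse than S6 on at least one objective.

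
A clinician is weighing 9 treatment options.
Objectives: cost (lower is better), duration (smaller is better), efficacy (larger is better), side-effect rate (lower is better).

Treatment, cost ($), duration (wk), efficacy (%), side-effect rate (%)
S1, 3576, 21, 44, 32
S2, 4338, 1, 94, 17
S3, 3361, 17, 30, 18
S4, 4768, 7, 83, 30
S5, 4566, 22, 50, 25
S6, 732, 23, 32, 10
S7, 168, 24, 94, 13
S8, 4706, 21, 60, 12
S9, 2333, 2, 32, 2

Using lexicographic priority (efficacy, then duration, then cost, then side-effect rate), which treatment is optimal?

First maximize efficacy: best is 94, kept {S2, S7}.
Then minimize duration: best is 1, kept {S2}.

S2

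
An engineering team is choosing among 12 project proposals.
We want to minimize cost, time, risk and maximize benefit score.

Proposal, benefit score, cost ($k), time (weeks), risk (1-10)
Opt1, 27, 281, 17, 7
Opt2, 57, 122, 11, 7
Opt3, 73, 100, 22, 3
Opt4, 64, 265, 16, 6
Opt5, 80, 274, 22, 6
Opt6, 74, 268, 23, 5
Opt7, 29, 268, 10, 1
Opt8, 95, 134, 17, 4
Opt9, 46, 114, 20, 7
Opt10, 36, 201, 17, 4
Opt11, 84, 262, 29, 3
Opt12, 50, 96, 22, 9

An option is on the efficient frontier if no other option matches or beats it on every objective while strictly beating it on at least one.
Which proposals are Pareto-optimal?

Opt1: dominated by Opt2 (benefit score 57≥27, cost 122≤281, time 11≤17, risk 7≤7).
Opt2: not dominated.
Opt3: not dominated.
Opt4: not dominated.
Opt5: dominated by Opt8 (benefit score 95≥80, cost 134≤274, time 17≤22, risk 4≤6).
Opt6: dominated by Opt8 (benefit score 95≥74, cost 134≤268, time 17≤23, risk 4≤5).
Opt7: not dominated (best time).
Opt8: not dominated (best benefit score).
Opt9: not dominated.
Opt10: dominated by Opt8 (benefit score 95≥36, cost 134≤201, time 17≤17, risk 4≤4).
Opt11: not dominated.
Opt12: not dominated (best cost).

Opt2, Opt3, Opt4, Opt7, Opt8, Opt9, Opt11, Opt12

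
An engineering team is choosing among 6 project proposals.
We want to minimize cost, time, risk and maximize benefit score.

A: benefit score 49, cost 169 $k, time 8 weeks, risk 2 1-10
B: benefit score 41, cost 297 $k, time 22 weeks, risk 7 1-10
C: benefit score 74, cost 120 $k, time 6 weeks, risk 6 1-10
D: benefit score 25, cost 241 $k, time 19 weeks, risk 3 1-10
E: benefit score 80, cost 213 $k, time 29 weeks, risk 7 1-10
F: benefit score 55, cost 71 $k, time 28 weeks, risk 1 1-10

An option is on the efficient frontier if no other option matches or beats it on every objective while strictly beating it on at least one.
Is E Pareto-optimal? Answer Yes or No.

A: worse on benefit score (49 vs 80).
B: worse on benefit score (41 vs 80).
C: worse on benefit score (74 vs 80).
D: worse on benefit score (25 vs 80).
F: worse on benefit score (55 vs 80).
No option is at least as good as E on every objective and strictly better on one.

Yes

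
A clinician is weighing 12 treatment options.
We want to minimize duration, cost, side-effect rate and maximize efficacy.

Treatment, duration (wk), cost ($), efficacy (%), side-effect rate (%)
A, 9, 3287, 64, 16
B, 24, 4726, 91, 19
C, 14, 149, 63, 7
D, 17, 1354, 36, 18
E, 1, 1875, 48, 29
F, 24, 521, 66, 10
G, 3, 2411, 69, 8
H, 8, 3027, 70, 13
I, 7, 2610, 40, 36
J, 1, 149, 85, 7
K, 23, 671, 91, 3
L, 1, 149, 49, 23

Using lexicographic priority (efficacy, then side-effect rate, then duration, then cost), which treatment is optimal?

First maximize efficacy: best is 91, kept {B, K}.
Then minimize side-effect rate: best is 3, kept {K}.

K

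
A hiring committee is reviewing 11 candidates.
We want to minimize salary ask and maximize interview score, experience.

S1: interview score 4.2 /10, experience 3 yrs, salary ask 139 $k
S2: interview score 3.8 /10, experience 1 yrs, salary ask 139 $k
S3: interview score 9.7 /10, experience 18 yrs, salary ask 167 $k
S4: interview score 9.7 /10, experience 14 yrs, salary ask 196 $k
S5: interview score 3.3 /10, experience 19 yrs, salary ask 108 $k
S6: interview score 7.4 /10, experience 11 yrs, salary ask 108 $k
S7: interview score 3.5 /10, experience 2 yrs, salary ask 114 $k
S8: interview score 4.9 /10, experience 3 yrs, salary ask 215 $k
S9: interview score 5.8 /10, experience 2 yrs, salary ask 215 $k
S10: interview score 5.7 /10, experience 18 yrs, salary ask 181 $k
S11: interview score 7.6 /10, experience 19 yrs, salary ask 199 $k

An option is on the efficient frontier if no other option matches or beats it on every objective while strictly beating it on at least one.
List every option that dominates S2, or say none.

S1: interview score 4.2≥3.8, experience 3≥1, salary ask 139≤139 — dominates S2.
S6: interview score 7.4≥3.8, experience 11≥1, salary ask 108≤139 — dominates S2.
Others (S3, S4, S5, S7, S8, S9, S10, S11) are each worse than S2 on at least one objective.

S1, S6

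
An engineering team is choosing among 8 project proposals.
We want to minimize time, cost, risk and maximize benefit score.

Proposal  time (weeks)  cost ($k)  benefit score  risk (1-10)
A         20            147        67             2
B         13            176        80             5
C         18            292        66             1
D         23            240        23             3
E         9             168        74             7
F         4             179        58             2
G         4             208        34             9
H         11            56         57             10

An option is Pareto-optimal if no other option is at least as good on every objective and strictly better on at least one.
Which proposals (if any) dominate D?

A, F

A: time 20≤23, cost 147≤240, benefit score 67≥23, risk 2≤3 — dominates D.
F: time 4≤23, cost 179≤240, benefit score 58≥23, risk 2≤3 — dominates D.
Others (B, C, E, G, H) are each worse than D on at least one objective.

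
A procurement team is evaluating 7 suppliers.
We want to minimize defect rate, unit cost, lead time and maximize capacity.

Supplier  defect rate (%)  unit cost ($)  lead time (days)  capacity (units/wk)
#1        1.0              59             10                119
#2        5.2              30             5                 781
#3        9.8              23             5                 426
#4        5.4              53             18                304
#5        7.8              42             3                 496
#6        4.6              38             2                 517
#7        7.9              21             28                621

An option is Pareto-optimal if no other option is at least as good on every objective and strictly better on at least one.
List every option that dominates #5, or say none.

#6

#6: defect rate 4.6≤7.8, unit cost 38≤42, lead time 2≤3, capacity 517≥496 — dominates #5.
Others (#1, #2, #3, #4, #7) are each worse than #5 on at least one objective.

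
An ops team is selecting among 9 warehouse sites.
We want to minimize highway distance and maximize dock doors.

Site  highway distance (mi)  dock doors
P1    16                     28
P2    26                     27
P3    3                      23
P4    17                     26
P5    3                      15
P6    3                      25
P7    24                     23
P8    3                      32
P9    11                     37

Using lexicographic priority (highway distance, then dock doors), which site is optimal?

First minimize highway distance: best is 3, kept {P3, P5, P6, P8}.
Then maximize dock doors: best is 32, kept {P8}.

P8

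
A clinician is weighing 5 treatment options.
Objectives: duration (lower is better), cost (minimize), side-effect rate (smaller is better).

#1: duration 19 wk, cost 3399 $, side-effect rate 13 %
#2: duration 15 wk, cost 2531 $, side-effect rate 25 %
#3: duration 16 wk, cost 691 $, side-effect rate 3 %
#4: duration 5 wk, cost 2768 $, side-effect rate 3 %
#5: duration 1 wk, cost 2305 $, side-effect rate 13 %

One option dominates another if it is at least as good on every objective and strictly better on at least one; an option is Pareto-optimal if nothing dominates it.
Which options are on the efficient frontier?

#1: dominated by #3 (duration 16≤19, cost 691≤3399, side-effect rate 3≤13).
#2: dominated by #5 (duration 1≤15, cost 2305≤2531, side-effect rate 13≤25).
#3: not dominated (best cost).
#4: not dominated.
#5: not dominated (best duration).

#3, #4, #5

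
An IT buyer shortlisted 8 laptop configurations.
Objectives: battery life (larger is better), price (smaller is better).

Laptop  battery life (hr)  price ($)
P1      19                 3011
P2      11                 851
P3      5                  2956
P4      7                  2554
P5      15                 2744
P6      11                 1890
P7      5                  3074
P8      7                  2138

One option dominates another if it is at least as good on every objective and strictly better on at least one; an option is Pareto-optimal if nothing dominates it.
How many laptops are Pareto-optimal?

3

P1: not dominated (best battery life).
P2: not dominated (best price).
P3: dominated by P2 (battery life 11≥5, price 851≤2956).
P4: dominated by P2 (battery life 11≥7, price 851≤2554).
P5: not dominated.
P6: dominated by P2 (battery life 11≥11, price 851≤1890).
P7: dominated by P1 (battery life 19≥5, price 3011≤3074).
P8: dominated by P2 (battery life 11≥7, price 851≤2138).
Pareto-optimal: P1, P2, P5 → 3.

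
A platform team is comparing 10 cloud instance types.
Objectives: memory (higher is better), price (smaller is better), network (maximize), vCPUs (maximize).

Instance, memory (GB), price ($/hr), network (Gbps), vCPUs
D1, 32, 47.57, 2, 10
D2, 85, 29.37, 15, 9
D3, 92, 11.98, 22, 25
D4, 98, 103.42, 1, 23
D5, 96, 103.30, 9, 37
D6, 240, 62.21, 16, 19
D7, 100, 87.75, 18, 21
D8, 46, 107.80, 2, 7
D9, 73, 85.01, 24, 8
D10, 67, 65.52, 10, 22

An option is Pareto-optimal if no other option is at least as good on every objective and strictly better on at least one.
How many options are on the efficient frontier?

D1: dominated by D3 (memory 92≥32, price 11.98≤47.57, network 22≥2, vCPUs 25≥10).
D2: dominated by D3 (memory 92≥85, price 11.98≤29.37, network 22≥15, vCPUs 25≥9).
D3: not dominated (best price).
D4: not dominated.
D5: not dominated (best vCPUs).
D6: not dominated (best memory).
D7: not dominated.
D8: dominated by D2 (memory 85≥46, price 29.37≤107.80, network 15≥2, vCPUs 9≥7).
D9: not dominated (best network).
D10: dominated by D3 (memory 92≥67, price 11.98≤65.52, network 22≥10, vCPUs 25≥22).
Pareto-optimal: D3, D4, D5, D6, D7, D9 → 6.

6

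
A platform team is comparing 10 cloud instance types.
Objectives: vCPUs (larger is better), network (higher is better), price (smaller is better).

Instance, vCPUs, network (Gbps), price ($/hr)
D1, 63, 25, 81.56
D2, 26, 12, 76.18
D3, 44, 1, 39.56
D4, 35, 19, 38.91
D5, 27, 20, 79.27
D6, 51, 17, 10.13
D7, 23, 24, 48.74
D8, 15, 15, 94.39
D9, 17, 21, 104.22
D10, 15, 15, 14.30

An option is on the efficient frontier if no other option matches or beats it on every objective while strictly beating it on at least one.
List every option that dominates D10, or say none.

D6: vCPUs 51≥15, network 17≥15, price 10.13≤14.30 — dominates D10.
Others (D1, D2, D3, D4, D5, D7, D8, D9) are each worse than D10 on at least one objective.

D6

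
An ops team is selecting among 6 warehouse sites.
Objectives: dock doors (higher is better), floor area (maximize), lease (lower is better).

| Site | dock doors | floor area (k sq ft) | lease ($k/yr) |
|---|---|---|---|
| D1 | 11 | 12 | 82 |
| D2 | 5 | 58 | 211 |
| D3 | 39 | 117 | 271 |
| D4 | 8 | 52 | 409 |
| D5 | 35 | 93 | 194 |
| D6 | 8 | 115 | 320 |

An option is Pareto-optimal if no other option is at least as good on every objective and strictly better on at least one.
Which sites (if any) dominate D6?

D3

D3: dock doors 39≥8, floor area 117≥115, lease 271≤320 — dominates D6.
Others (D1, D2, D4, D5) are each worse than D6 on at least one objective.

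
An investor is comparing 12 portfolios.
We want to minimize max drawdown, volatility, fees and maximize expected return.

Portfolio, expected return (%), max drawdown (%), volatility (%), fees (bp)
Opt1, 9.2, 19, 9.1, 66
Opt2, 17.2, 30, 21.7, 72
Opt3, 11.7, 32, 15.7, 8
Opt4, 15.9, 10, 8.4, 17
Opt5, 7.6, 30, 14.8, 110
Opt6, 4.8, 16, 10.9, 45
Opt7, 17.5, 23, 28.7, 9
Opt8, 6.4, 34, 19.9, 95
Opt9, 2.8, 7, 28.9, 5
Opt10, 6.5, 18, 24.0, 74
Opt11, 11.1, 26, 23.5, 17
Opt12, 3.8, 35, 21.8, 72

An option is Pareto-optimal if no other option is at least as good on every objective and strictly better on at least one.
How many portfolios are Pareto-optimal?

Opt1: dominated by Opt4 (expected return 15.9≥9.2, max drawdown 10≤19, volatility 8.4≤9.1, fees 17≤66).
Opt2: not dominated.
Opt3: not dominated.
Opt4: not dominated (best volatility).
Opt5: dominated by Opt1 (expected return 9.2≥7.6, max drawdown 19≤30, volatility 9.1≤14.8, fees 66≤110).
Opt6: dominated by Opt4 (expected return 15.9≥4.8, max drawdown 10≤16, volatility 8.4≤10.9, fees 17≤45).
Opt7: not dominated (best expected return).
Opt8: dominated by Opt1 (expected return 9.2≥6.4, max drawdown 19≤34, volatility 9.1≤19.9, fees 66≤95).
Opt9: not dominated (best max drawdown).
Opt10: dominated by Opt4 (expected return 15.9≥6.5, max drawdown 10≤18, volatility 8.4≤24.0, fees 17≤74).
Opt11: dominated by Opt4 (expected return 15.9≥11.1, max drawdown 10≤26, volatility 8.4≤23.5, fees 17≤17).
Opt12: dominated by Opt1 (expected return 9.2≥3.8, max drawdown 19≤35, volatility 9.1≤21.8, fees 66≤72).
Pareto-optimal: Opt2, Opt3, Opt4, Opt7, Opt9 → 5.

5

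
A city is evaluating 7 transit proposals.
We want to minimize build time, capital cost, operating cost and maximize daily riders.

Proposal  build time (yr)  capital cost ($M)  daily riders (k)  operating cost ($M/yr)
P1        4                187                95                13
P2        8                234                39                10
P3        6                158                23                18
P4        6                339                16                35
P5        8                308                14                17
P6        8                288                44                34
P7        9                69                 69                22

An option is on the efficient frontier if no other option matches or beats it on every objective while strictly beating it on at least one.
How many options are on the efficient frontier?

P1: not dominated (best build time).
P2: not dominated (best operating cost).
P3: not dominated.
P4: dominated by P1 (build time 4≤6, capital cost 187≤339, daily riders 95≥16, operating cost 13≤35).
P5: dominated by P1 (build time 4≤8, capital cost 187≤308, daily riders 95≥14, operating cost 13≤17).
P6: dominated by P1 (build time 4≤8, capital cost 187≤288, daily riders 95≥44, operating cost 13≤34).
P7: not dominated (best capital cost).
Pareto-optimal: P1, P2, P3, P7 → 4.

4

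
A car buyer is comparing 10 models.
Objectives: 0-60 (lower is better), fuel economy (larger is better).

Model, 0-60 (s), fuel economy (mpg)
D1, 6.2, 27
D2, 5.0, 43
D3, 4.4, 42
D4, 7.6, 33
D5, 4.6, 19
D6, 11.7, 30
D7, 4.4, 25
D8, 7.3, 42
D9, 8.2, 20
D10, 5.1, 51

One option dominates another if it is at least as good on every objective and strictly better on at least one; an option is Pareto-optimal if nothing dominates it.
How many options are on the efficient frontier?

D1: dominated by D2 (0-60 5.0≤6.2, fuel economy 43≥27).
D2: not dominated.
D3: not dominated.
D4: dominated by D2 (0-60 5.0≤7.6, fuel economy 43≥33).
D5: dominated by D3 (0-60 4.4≤4.6, fuel economy 42≥19).
D6: dominated by D2 (0-60 5.0≤11.7, fuel economy 43≥30).
D7: dominated by D3 (0-60 4.4≤4.4, fuel economy 42≥25).
D8: dominated by D2 (0-60 5.0≤7.3, fuel economy 43≥42).
D9: dominated by D1 (0-60 6.2≤8.2, fuel economy 27≥20).
D10: not dominated (best fuel economy).
Pareto-optimal: D2, D3, D10 → 3.

3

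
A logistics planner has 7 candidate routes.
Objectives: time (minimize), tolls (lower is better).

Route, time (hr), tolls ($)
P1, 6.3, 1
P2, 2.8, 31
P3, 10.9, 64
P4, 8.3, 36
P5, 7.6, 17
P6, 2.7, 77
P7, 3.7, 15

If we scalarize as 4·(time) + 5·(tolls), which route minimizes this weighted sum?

P1: 4·6.3 + 5·1 = 30.2
P2: 4·2.8 + 5·31 = 166.2
P3: 4·10.9 + 5·64 = 363.6
P4: 4·8.3 + 5·36 = 213.2
P5: 4·7.6 + 5·17 = 115.4
P6: 4·2.7 + 5·77 = 395.8
P7: 4·3.7 + 5·15 = 89.8
Lowest: P1 at 30.2.

P1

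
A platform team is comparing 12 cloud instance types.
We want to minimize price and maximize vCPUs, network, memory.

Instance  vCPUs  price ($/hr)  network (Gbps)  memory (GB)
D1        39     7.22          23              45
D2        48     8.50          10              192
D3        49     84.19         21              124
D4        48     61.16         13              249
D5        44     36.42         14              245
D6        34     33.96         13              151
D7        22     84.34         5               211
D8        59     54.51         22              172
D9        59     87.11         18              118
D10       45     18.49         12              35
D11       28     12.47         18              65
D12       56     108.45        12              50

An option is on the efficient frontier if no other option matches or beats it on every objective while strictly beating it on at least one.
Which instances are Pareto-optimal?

D1: not dominated (best price).
D2: not dominated.
D3: dominated by D8 (vCPUs 59≥49, price 54.51≤84.19, network 22≥21, memory 172≥124).
D4: not dominated (best memory).
D5: not dominated.
D6: not dominated.
D7: dominated by D4 (vCPUs 48≥22, price 61.16≤84.34, network 13≥5, memory 249≥211).
D8: not dominated.
D9: dominated by D8 (vCPUs 59≥59, price 54.51≤87.11, network 22≥18, memory 172≥118).
D10: not dominated.
D11: not dominated.
D12: dominated by D8 (vCPUs 59≥56, price 54.51≤108.45, network 22≥12, memory 172≥50).

D1, D2, D4, D5, D6, D8, D10, D11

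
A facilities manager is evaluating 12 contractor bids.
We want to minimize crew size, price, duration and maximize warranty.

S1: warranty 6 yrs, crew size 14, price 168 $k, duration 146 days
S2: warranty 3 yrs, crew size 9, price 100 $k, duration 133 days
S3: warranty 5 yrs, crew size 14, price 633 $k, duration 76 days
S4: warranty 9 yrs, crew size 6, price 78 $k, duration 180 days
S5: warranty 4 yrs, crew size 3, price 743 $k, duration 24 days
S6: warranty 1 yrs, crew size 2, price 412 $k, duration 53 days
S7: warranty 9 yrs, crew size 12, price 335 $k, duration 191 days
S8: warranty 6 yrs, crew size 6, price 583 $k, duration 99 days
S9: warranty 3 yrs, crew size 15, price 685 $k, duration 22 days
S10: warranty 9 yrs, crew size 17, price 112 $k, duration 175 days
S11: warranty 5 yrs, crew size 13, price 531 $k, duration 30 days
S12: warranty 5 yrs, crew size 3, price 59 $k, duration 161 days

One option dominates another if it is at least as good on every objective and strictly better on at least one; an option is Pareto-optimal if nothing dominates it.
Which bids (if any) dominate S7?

S4: warranty 9≥9, crew size 6≤12, price 78≤335, duration 180≤191 — dominates S7.
Others (S1, S2, S3, S5, S6, S8, S9, S10, S11, S12) are each worse than S7 on at least one objective.

S4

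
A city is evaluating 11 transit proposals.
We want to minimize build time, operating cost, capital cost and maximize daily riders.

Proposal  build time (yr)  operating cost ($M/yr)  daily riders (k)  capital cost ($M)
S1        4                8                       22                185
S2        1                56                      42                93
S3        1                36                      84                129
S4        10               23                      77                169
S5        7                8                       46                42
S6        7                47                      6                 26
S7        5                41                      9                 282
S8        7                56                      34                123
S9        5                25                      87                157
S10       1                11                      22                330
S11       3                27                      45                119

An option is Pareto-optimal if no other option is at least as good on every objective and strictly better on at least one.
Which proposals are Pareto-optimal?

S1: not dominated.
S2: not dominated.
S3: not dominated.
S4: not dominated.
S5: not dominated.
S6: not dominated (best capital cost).
S7: dominated by S1 (build time 4≤5, operating cost 8≤41, daily riders 22≥9, capital cost 185≤282).
S8: dominated by S2 (build time 1≤7, operating cost 56≤56, daily riders 42≥34, capital cost 93≤123).
S9: not dominated (best daily riders).
S10: not dominated.
S11: not dominated.

S1, S2, S3, S4, S5, S6, S9, S10, S11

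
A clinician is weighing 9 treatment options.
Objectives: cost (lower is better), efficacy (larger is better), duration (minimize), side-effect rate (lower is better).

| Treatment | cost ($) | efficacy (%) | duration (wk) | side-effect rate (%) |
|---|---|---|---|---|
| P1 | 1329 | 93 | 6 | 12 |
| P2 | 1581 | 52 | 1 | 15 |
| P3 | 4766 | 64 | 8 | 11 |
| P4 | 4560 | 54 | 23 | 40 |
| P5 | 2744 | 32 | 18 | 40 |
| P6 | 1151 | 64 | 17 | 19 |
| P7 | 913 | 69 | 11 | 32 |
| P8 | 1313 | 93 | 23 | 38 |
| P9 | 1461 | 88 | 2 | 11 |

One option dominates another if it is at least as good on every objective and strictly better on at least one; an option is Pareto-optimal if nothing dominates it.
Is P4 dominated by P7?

Yes

P7 vs P4: cost 913≤4560, efficacy 69≥54, duration 11≤23, side-effect rate 32≤40 — P7 is at least as good on every objective with at least one strict improvement.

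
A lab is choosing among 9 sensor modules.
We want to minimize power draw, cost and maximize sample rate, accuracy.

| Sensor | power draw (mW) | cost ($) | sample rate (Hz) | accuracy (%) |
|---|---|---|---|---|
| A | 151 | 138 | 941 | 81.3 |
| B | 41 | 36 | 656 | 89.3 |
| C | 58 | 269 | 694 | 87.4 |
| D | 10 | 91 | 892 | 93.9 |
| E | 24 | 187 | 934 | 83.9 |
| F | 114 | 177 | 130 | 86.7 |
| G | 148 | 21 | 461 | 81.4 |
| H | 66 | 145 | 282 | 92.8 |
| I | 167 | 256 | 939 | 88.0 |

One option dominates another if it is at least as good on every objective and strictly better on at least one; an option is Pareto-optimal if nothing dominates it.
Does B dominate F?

B vs F: power draw 41≤114, cost 36≤177, sample rate 656≥130, accuracy 89.3≥86.7 — B is at least as good on every objective with at least one strict improvement.

Yes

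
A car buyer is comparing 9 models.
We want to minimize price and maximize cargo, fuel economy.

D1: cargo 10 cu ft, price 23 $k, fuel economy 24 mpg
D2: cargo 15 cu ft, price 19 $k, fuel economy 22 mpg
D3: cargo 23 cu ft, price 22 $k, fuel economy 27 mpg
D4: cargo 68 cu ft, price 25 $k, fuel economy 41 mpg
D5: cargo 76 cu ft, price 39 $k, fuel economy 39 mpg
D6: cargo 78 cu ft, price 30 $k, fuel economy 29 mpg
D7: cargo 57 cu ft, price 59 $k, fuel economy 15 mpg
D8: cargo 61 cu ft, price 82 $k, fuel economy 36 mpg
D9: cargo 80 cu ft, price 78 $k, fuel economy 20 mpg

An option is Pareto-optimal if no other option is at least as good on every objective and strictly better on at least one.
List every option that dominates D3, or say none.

D1: worse on cargo (10 vs 23).
D2: worse on cargo (15 vs 23).
D4: worse on price (25 vs 22).
D5: worse on price (39 vs 22).
D6: worse on price (30 vs 22).
D7: worse on price (59 vs 22).
D8: worse on price (82 vs 22).
D9: worse on price (78 vs 22).
No option dominates D3.

none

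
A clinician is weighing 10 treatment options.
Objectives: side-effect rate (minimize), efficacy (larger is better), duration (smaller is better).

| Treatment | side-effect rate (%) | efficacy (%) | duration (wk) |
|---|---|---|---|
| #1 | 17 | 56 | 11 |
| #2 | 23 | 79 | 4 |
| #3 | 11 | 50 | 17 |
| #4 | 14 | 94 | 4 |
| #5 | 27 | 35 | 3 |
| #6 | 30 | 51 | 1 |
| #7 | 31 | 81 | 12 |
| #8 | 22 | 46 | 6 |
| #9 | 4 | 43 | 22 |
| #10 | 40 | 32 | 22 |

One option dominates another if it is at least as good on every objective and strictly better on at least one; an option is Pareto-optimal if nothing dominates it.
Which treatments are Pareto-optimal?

#1: dominated by #4 (side-effect rate 14≤17, efficacy 94≥56, duration 4≤11).
#2: dominated by #4 (side-effect rate 14≤23, efficacy 94≥79, duration 4≤4).
#3: not dominated.
#4: not dominated (best efficacy).
#5: not dominated.
#6: not dominated (best duration).
#7: dominated by #4 (side-effect rate 14≤31, efficacy 94≥81, duration 4≤12).
#8: dominated by #4 (side-effect rate 14≤22, efficacy 94≥46, duration 4≤6).
#9: not dominated (best side-effect rate).
#10: dominated by #1 (side-effect rate 17≤40, efficacy 56≥32, duration 11≤22).

#3, #4, #5, #6, #9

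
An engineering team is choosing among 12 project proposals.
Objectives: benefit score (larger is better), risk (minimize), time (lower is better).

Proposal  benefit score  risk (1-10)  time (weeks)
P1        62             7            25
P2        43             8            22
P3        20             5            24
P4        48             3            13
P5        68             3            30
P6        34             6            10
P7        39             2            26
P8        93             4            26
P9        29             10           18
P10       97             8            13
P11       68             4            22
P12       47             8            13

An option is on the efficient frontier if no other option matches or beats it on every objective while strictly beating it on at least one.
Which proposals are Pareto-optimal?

P4, P5, P6, P7, P8, P10, P11

P1: dominated by P11 (benefit score 68≥62, risk 4≤7, time 22≤25).
P2: dominated by P4 (benefit score 48≥43, risk 3≤8, time 13≤22).
P3: dominated by P4 (benefit score 48≥20, risk 3≤5, time 13≤24).
P4: not dominated.
P5: not dominated.
P6: not dominated (best time).
P7: not dominated (best risk).
P8: not dominated.
P9: dominated by P4 (benefit score 48≥29, risk 3≤10, time 13≤18).
P10: not dominated (best benefit score).
P11: not dominated.
P12: dominated by P4 (benefit score 48≥47, risk 3≤8, time 13≤13).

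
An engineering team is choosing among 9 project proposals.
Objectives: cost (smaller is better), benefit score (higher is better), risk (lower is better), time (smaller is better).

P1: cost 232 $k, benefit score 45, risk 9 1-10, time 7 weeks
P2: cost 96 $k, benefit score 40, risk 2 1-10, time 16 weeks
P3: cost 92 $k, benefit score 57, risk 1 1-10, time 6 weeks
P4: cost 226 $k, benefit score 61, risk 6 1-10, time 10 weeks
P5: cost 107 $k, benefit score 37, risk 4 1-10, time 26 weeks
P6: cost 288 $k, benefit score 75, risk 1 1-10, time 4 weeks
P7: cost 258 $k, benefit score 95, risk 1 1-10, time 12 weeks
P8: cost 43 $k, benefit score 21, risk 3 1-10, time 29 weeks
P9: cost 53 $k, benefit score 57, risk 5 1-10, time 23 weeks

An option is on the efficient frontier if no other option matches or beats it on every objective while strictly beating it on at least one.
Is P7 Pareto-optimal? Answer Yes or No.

Yes

P1: worse on benefit score (45 vs 95).
P2: worse on benefit score (40 vs 95).
P3: worse on benefit score (57 vs 95).
P4: worse on benefit score (61 vs 95).
P5: worse on benefit score (37 vs 95).
P6: worse on cost (288 vs 258).
P8: worse on benefit score (21 vs 95).
P9: worse on benefit score (57 vs 95).
No option is at least as good as P7 on every objective and strictly better on one.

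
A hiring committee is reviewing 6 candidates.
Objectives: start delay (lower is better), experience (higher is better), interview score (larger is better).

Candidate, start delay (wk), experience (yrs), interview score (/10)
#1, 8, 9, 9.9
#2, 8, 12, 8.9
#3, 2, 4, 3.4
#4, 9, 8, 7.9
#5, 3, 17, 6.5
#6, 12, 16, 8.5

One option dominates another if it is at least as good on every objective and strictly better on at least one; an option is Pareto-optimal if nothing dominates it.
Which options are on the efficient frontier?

#1: not dominated (best interview score).
#2: not dominated.
#3: not dominated (best start delay).
#4: dominated by #1 (start delay 8≤9, experience 9≥8, interview score 9.9≥7.9).
#5: not dominated (best experience).
#6: not dominated.

#1, #2, #3, #5, #6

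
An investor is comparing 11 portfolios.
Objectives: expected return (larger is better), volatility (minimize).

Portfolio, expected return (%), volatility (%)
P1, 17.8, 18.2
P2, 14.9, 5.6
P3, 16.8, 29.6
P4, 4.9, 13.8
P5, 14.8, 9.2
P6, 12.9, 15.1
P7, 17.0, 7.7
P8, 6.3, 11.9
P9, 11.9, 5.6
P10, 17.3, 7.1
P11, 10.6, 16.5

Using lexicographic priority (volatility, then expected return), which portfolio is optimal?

First minimize volatility: best is 5.6, kept {P2, P9}.
Then maximize expected return: best is 14.9, kept {P2}.

P2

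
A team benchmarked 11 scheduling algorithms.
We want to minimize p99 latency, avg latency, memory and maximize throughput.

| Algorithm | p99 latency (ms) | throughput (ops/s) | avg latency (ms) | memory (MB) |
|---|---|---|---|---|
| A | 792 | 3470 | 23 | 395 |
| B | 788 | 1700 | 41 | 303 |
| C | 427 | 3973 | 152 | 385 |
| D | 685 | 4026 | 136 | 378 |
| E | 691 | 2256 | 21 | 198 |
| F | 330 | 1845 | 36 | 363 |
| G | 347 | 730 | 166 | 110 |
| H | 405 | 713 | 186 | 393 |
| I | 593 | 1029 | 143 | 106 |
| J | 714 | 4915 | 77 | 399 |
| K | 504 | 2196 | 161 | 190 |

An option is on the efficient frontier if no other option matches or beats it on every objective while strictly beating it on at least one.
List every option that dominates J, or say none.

A: worse on p99 latency (792 vs 714).
B: worse on p99 latency (788 vs 714).
C: worse on throughput (3973 vs 4915).
D: worse on throughput (4026 vs 4915).
E: worse on throughput (2256 vs 4915).
F: worse on throughput (1845 vs 4915).
G: worse on throughput (730 vs 4915).
H: worse on throughput (713 vs 4915).
I: worse on throughput (1029 vs 4915).
K: worse on throughput (2196 vs 4915).
No option dominates J.

none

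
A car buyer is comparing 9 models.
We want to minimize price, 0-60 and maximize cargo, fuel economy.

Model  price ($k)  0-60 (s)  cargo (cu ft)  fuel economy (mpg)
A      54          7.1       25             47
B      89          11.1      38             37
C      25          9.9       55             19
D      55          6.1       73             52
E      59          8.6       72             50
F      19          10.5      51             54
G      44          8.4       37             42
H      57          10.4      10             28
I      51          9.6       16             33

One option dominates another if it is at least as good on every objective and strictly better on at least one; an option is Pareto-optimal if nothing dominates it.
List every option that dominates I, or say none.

G

G: price 44≤51, 0-60 8.4≤9.6, cargo 37≥16, fuel economy 42≥33 — dominates I.
Others (A, B, C, D, E, F, H) are each worse than I on at least one objective.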